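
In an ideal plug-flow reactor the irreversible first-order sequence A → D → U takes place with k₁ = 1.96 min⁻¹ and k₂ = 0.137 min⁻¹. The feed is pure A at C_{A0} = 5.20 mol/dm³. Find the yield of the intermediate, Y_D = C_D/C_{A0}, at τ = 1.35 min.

For first-order series with pure A initially, C_D(τ) = k₁C_{A0}/(k₂−k₁)·(e^(−k₁τ) − e^(−k₂τ)).
e^(−k₁τ) = e^(−1.96×1.35) = e^(−2.646) = 0.07093; e^(−k₂τ) = e^(−0.1850) = 0.8311.
C_D = 1.96×5.20/(0.137−1.96) × (0.07093−0.8311) = (-5.591)×(-0.7602) = 4.250 mol/dm³.
Y_D = C_D/C_{A0} = 4.250/5.20 = 0.817.

0.817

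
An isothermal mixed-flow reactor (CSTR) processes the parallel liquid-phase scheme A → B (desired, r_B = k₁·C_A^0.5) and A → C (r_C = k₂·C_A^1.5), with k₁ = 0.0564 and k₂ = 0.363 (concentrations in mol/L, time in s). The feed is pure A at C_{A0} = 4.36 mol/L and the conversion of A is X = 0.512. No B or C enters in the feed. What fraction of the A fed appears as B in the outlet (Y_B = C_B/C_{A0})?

Exit C_A = C_{A0}(1−X) = 4.36×0.488 = 2.128 mol/L.
In a CSTR the entire volume is at exit conditions, so r_B = 0.0564×2.128^0.5 = 0.08227 and r_C = 0.363×2.128^1.5 = 1.127.
Fraction of consumed A going to B: r_B/(r_B+r_C) = 0.06805.
C_B = 0.06805·C_{A0}·X = 0.06805×4.36×0.512 = 0.152 mol/L; Y_B = C_B/C_{A0} = 0.0348.

0.0348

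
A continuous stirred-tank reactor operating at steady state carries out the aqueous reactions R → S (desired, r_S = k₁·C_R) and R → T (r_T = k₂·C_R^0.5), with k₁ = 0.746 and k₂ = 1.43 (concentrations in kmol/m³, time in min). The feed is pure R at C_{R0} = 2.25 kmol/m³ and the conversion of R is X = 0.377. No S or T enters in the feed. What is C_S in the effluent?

0.324 kmol/m³

Exit C_R = C_{R0}(1−X) = 2.25×0.623 = 1.402 kmol/m³.
Rates in a CSTR are evaluated at the outlet concentration: r_S = 0.746×1.402 = 1.046, r_T = 1.43×1.402^0.5 = 1.693.
Fraction of consumed R going to S: r_S/(r_S+r_T) = 0.3818.
C_S = 0.3818·C_{R0}·X = 0.3818×2.25×0.377 = 0.324 kmol/m³.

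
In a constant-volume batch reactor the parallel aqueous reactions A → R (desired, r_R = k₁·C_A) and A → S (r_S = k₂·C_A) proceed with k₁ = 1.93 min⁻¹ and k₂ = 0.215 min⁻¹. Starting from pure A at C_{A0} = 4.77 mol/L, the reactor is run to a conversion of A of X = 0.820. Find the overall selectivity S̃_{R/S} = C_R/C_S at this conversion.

C_A = C_{A0}(1−X) = 0.8586 mol/L.
Both paths are first order in A, so the instantaneous fraction to R is constant: dC_R/d(−C_A) = k₁/(k₁+k₂) = 0.8998.
C_R = 0.8998·(C_{A0}−C_A) = 0.8998×3.911 = 3.52 mol/L.
C_S = (C_{A0}−C_A)−C_R = 0.3921 mol/L; S̃_{R/S} = 3.519/0.3921 = 8.98.

8.98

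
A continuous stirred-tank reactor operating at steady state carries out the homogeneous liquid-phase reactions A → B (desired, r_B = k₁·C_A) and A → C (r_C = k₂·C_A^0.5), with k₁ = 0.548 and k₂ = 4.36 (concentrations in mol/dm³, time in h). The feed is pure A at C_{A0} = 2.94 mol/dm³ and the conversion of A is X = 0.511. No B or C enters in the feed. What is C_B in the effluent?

Exit C_A = C_{A0}(1−X) = 2.94×0.489 = 1.438 mol/dm³.
A CSTR operates uniformly at the exit composition, giving r_B = 0.7878 and r_C = 5.228 (each k·C_A^n at C_A = 1.438).
Fraction of consumed A going to B: r_B/(r_B+r_C) = 0.1310.
C_B = 0.1310·C_{A0}·X = 0.1310×2.94×0.511 = 0.197 mol/dm³.

0.197 mol/dm³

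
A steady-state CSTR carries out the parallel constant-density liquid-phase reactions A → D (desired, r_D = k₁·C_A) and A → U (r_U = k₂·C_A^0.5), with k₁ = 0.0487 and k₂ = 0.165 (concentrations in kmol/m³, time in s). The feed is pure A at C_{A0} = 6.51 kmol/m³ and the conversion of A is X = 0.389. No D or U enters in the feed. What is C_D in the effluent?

0.938 kmol/m³

Exit C_A = C_{A0}(1−X) = 6.51×0.611 = 3.978 kmol/m³.
A CSTR operates uniformly at the exit composition, giving r_D = 0.1937 and r_U = 0.3291 (each k·C_A^n at C_A = 3.978).
Fraction of consumed A going to D: r_D/(r_D+r_U) = 0.3705.
C_D = 0.3705·C_{A0}·X = 0.3705×6.51×0.389 = 0.938 kmol/m³.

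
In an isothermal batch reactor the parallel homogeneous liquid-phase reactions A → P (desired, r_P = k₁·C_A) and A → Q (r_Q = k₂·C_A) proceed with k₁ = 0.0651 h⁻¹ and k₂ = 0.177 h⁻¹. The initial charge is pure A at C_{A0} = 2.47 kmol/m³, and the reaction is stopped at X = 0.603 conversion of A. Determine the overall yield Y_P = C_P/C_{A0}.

0.162

C_A = C_{A0}(1−X) = 0.9806 kmol/m³.
Both paths are first order in A, so the instantaneous fraction to P is constant: dC_P/d(−C_A) = k₁/(k₁+k₂) = 0.2689.
C_P = 0.2689·(C_{A0}−C_A) = 0.2689×1.489 = 0.400 kmol/m³.
Y_P = C_P/C_{A0} = 0.4005/2.47 = 0.162.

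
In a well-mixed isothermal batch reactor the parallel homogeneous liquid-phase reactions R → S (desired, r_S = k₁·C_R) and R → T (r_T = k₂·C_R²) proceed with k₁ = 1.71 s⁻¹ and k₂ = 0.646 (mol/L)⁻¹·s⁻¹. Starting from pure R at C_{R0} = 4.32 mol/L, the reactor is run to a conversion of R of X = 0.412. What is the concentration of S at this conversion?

C_R = C_{R0}(1−X) = 2.540 mol/L.
Along a PFR/batch, dC_S/dC_R = −r_S/(r_S+r_T) = −k₁/(k₁+k₂·C_R).
Integrating from C_{R0} to C_R: C_S = (1.71/0.646)·ln[(1.71+0.646·4.32)/(1.71+0.646·2.54)] = 2.647·ln(4.501/3.351) = 0.7809 mol/L.

0.781 mol/L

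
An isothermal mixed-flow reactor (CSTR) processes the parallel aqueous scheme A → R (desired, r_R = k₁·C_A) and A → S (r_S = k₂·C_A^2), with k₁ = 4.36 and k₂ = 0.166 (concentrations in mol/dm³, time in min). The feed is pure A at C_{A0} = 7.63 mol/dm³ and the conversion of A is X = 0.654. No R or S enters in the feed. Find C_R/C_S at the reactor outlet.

9.95

Exit C_A = C_{A0}(1−X) = 7.63×0.346 = 2.640 mol/dm³.
Rates in a CSTR are evaluated at the outlet concentration: r_R = 4.36×2.640 = 11.51, r_S = 0.166×2.640^2 = 1.157.
Overall selectivity = C_R/C_S = r_Rτ/(r_Sτ) = r_R/r_S = 9.95.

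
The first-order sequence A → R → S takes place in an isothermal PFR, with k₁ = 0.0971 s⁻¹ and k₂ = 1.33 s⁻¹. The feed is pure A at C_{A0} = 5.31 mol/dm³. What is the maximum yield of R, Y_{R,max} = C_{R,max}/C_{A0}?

For a first-order series the maximum intermediate yield is C_{R,max}/C_{A0} = (k₁/k₂)^[k₂/(k₂−k₁)].
= (0.0971/1.33)^(1.33/(1.33−0.0971)) = (0.07301)^(1.079) = 0.05941.

0.0594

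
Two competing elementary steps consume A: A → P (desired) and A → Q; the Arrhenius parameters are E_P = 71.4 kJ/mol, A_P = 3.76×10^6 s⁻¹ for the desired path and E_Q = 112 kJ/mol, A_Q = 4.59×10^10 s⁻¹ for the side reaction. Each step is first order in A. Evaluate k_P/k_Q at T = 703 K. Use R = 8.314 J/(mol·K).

0.0851

With equal orders, S_{P/Q} = k_P/k_Q = (A_P/A_Q)·exp[(E_Q−E_P)/(RT)].
(E_Q−E_P)/(RT) = (112−71.4)×10³/(8.314×703) = 40600/5845 = 6.946.
k_P/k_Q = (3.76×10^6/4.59×10^10)·exp(6.946) = 8.192×10^-5 × 1039 = 0.0851.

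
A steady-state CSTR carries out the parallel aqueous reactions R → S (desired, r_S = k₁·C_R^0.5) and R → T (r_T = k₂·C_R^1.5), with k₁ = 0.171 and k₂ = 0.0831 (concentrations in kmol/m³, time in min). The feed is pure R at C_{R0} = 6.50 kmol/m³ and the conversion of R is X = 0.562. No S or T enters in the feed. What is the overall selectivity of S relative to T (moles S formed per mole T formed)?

Exit C_R = C_{R0}(1−X) = 6.50×0.438 = 2.847 kmol/m³.
Rates in a CSTR are evaluated at the outlet concentration: r_S = 0.171×2.847^0.5 = 0.2885, r_T = 0.0831×2.847^1.5 = 0.3992.
Overall selectivity = C_S/C_T = r_Sτ/(r_Tτ) = r_S/r_T = 0.723.

0.723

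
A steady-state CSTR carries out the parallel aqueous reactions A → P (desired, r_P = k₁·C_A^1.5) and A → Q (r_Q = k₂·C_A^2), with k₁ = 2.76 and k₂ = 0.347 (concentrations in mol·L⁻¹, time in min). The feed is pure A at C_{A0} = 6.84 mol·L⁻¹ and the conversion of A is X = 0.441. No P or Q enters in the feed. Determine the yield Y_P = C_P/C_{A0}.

0.354

Exit C_A = C_{A0}(1−X) = 6.84×0.559 = 3.824 mol·L⁻¹.
A CSTR operates uniformly at the exit composition, giving r_P = 20.64 and r_Q = 5.073 (each k·C_A^n at C_A = 3.824).
Fraction of consumed A going to P: r_P/(r_P+r_Q) = 0.8027.
C_P = 0.8027·C_{A0}·X = 0.8027×6.84×0.441 = 2.42 mol·L⁻¹; Y_P = C_P/C_{A0} = 0.354.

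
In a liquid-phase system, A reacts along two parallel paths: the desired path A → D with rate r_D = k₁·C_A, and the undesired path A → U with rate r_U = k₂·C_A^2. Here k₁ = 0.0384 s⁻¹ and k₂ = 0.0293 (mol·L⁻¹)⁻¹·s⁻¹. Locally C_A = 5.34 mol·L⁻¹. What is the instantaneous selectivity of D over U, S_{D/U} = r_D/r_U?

S_{D/U} = r_D/r_U = (k₁·C_A)/(k₂·C_A^2) = (k₁/k₂)·C_A⁻¹.
= (0.0384×5.340) / (0.0293×5.340^2) = 0.2051/0.8355 = 0.245.

0.245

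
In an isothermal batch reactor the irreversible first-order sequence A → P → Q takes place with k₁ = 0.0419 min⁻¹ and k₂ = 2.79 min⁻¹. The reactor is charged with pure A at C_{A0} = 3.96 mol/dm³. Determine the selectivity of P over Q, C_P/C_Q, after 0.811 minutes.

0.649

Solving the coupled first-order balances gives C_P(t) = [k₁/(k₂−k₁)]·C_{A0}·(e^(−k₁t) − e^(−k₂t)).
e^(−k₁t) = e^(−0.0419×0.811) = e^(−0.03398) = 0.9666; e^(−k₂t) = e^(−2.263) = 0.1041.
C_P = 0.0419×3.96/(2.79−0.0419) × (0.9666−0.1041) = 0.06038×0.8625 = 0.05208 mol/dm³.
C_A = C_{A0}e^(−k₁t) = 3.828 mol/dm³, so C_Q = C_{A0}−C_A−C_P = 0.08023 mol/dm³; C_P/C_Q = 0.649.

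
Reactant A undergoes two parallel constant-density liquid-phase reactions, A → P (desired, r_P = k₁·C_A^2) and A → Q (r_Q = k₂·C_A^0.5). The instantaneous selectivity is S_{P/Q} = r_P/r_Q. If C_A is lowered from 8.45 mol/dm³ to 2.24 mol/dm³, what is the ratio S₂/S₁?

S_{P/Q} = (k₁/k₂)·C_A^1.5, so S₂/S₁ = (C_{A,2}/C_{A,1})^1.5.
= (2.24/8.45)^1.5 = (0.2651)^1.5 = 0.136.
Selectivity toward P falls as C_A falls — high-concentration operation is favoured.

0.136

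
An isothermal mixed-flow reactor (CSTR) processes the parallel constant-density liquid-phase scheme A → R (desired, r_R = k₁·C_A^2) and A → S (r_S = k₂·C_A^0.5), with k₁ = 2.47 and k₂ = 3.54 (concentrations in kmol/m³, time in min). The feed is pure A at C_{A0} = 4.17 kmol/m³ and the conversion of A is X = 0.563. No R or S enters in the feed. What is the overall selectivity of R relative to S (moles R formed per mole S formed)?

Exit C_A = C_{A0}(1−X) = 4.17×0.437 = 1.822 kmol/m³.
Rates in a CSTR are evaluated at the outlet concentration: r_R = 2.47×1.822^2 = 8.202, r_S = 3.54×1.822^0.5 = 4.779.
Overall selectivity = C_R/C_S = r_Rτ/(r_Sτ) = r_R/r_S = 1.72.

1.72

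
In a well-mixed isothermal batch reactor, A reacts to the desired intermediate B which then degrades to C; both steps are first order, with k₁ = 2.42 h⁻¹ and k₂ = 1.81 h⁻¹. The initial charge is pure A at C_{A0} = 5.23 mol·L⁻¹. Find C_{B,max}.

2.21 mol·L⁻¹

For a first-order series the maximum intermediate yield is C_{B,max}/C_{A0} = (k₁/k₂)^[k₂/(k₂−k₁)].
= (2.42/1.81)^(1.81/(1.81−2.42)) = (1.337)^(-2.967) = 0.4224.
C_{B,max} = 0.4224×5.23 = 2.21 mol·L⁻¹.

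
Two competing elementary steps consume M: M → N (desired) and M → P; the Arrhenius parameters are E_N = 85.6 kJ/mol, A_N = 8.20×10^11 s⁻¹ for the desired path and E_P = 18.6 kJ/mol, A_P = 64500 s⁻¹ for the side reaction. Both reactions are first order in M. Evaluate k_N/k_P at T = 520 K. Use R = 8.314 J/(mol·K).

2.36

k_N/k_P = (A_N/A_P)·exp[−(E_N−E_P)/(RT)] = (A_N/A_P)·exp[(E_P−E_N)/(RT)].
(E_P−E_N)/(RT) = (18.6−85.6)×10³/(8.314×520) = -67000/4323 = -15.50.
k_N/k_P = (8.20×10^11/64500)·exp(-15.50) = 1.271×10^7 × 1.860×10^-7 = 2.36.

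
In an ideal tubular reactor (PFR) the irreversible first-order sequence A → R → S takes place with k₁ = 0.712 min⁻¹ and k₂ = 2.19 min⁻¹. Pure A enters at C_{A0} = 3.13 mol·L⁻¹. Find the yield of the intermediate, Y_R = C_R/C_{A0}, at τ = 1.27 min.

0.165

Solving the coupled first-order balances gives C_R(τ) = [k₁/(k₂−k₁)]·C_{A0}·(e^(−k₁τ) − e^(−k₂τ)).
e^(−k₁τ) = e^(−0.712×1.27) = e^(−0.9042) = 0.4048; e^(−k₂τ) = e^(−2.781) = 0.06196.
C_R = 0.712×3.13/(2.19−0.712) × (0.4048−0.06196) = 1.508×0.3429 = 0.5170 mol·L⁻¹.
Y_R = C_R/C_{A0} = 0.5170/3.13 = 0.165.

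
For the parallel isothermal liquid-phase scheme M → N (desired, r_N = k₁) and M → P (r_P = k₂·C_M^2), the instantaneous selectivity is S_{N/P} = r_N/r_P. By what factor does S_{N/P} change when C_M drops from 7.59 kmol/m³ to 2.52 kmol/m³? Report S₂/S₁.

9.07

S_{N/P} = (k₁/k₂)·C_M^-2, so S₂/S₁ = (C_{M,2}/C_{M,1})^-2.
= (2.52/7.59)^(-2) = (0.3320)^(-2) = 9.07.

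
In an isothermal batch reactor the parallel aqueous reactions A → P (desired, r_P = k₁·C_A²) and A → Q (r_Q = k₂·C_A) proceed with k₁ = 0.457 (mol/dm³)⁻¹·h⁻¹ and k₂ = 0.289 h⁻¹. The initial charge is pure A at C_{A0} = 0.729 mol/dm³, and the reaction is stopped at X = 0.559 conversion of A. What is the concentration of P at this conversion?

0.183 mol/dm³

C_A = C_{A0}(1−X) = 0.3215 mol/dm³.
Along a PFR/batch, dC_Q/dC_A = −r_Q/(r_P+r_Q) = −k₂/(k₂+k₁·C_A).
Integrating from C_{A0} to C_A: C_Q = (0.289/0.457)·ln[(0.289+0.457·0.729)/(0.289+0.457·0.321)] = 0.6324·ln(0.6222/0.4359) = 0.2250 mol/dm³.
Then C_P = (C_{A0}−C_A) − C_Q = 0.4075 − 0.2250 = 0.1826 mol/dm³.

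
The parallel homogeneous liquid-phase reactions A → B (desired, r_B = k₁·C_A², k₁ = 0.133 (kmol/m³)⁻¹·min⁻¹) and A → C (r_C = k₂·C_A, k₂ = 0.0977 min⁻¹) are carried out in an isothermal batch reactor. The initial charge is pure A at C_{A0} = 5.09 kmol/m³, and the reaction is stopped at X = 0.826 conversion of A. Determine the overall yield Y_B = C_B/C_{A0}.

0.641

C_A = C_{A0}(1−X) = 0.8857 kmol/m³.
Along a PFR/batch, dC_C/dC_A = −r_C/(r_B+r_C) = −k₂/(k₂+k₁·C_A).
Integrating from C_{A0} to C_A: C_C = (0.0977/0.133)·ln[(0.0977+0.133·5.09)/(0.0977+0.133·0.886)] = 0.7346·ln(0.7747/0.2155) = 0.9399 kmol/m³.
Then C_B = (C_{A0}−C_A) − C_C = 4.204 − 0.9399 = 3.264 kmol/m³.
Y_B = C_B/C_{A0} = 3.264/5.09 = 0.641.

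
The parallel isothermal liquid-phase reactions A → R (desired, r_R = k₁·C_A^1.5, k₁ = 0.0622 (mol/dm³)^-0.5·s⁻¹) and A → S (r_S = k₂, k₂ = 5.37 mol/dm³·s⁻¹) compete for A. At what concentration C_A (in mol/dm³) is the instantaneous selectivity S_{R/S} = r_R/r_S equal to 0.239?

S_{R/S} = (k₁/k₂)·C_A^1.5 ⇒ C_A = (S·k₂/k₁)^(1/1.5).
= (0.239×5.37/0.0622)^(0.6667) = (20.63)^(0.6667) = 7.52 mol/dm³.

7.52 mol/dm³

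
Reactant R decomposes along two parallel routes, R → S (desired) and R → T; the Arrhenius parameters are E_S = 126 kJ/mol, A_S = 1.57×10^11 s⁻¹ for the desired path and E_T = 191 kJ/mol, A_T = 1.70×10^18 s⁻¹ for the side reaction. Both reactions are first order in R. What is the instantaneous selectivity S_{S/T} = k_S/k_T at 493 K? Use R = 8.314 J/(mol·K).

Since both paths have the same order in R, the concentration cancels and S_{S/T} = k_S/k_T = (A_S/A_T)·exp[(E_T−E_S)/(RT)].
(E_T−E_S)/(RT) = (191−126)×10³/(8.314×493) = 65000/4099 = 15.86.
k_S/k_T = (1.57×10^11/1.70×10^18)·exp(15.86) = 9.235×10^-8 × 7.712×10^6 = 0.712.

0.712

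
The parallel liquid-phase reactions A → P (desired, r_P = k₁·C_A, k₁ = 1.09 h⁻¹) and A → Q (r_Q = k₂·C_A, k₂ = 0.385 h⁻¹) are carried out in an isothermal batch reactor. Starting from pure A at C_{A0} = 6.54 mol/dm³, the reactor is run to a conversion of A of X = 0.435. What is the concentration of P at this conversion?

2.10 mol/dm³

C_A = C_{A0}(1−X) = 3.695 mol/dm³.
Both paths are first order in A, so the instantaneous fraction to P is constant: dC_P/d(−C_A) = k₁/(k₁+k₂) = 0.7390.
C_P = 0.7390·(C_{A0}−C_A) = 0.7390×2.845 = 2.10 mol/dm³.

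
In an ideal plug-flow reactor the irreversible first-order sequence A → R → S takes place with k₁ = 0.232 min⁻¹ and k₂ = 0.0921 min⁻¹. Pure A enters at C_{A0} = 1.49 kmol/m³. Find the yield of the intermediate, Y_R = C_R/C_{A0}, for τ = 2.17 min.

Solving the coupled first-order balances gives C_R(τ) = [k₁/(k₂−k₁)]·C_{A0}·(e^(−k₁τ) − e^(−k₂τ)).
e^(−k₁τ) = e^(−0.232×2.17) = e^(−0.5034) = 0.6044; e^(−k₂τ) = e^(−0.1999) = 0.8188.
C_R = 0.232×1.49/(0.0921−0.232) × (0.6044−0.8188) = (-2.471)×(-0.2144) = 0.5298 kmol/m³.
Y_R = C_R/C_{A0} = 0.5298/1.49 = 0.356.

0.356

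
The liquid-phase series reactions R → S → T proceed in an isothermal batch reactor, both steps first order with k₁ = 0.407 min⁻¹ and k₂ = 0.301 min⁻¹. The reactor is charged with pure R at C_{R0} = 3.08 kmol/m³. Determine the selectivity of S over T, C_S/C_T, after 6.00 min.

Solving the coupled first-order balances gives C_S(t) = [k₁/(k₂−k₁)]·C_{R0}·(e^(−k₁t) − e^(−k₂t)).
e^(−k₁t) = e^(−0.407×6.00) = e^(−2.442) = 0.08699; e^(−k₂t) = e^(−1.806) = 0.1643.
C_S = 0.407×3.08/(0.301−0.407) × (0.08699−0.1643) = (-11.83)×(-0.07732) = 0.9144 kmol/m³.
C_R = C_{R0}e^(−k₁t) = 0.2679 kmol/m³, so C_T = C_{R0}−C_R−C_S = 1.898 kmol/m³; C_S/C_T = 0.482.

0.482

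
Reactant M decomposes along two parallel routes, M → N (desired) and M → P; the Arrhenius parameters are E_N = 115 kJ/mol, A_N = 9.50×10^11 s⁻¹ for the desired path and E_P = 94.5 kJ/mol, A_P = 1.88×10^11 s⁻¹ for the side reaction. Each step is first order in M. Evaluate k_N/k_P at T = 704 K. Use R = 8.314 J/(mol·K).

k_N/k_P = (A_N/A_P)·exp[−(E_N−E_P)/(RT)] = (A_N/A_P)·exp[(E_P−E_N)/(RT)].
(E_P−E_N)/(RT) = (94.5−115)×10³/(8.314×704) = -20500/5853 = -3.502.
k_N/k_P = (9.50×10^11/1.88×10^11)·exp(-3.502) = 5.053 × 0.03012 = 0.152.
Since E_N > E_P, raising the temperature improves selectivity toward N.

0.152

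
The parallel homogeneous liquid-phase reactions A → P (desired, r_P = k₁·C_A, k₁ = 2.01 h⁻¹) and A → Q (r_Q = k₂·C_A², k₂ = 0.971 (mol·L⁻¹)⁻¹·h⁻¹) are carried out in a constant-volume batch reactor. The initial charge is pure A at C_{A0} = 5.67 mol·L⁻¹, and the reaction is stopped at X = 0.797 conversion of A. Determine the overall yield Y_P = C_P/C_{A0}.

C_A = C_{A0}(1−X) = 1.151 mol·L⁻¹.
Along a PFR/batch, dC_P/dC_A = −r_P/(r_P+r_Q) = −k₁/(k₁+k₂·C_A).
Integrating from C_{A0} to C_A: C_P = (2.01/0.971)·ln[(2.01+0.971·5.67)/(2.01+0.971·1.15)] = 2.070·ln(7.516/3.128) = 1.815 mol·L⁻¹.
Y_P = C_P/C_{A0} = 1.815/5.67 = 0.320.

0.320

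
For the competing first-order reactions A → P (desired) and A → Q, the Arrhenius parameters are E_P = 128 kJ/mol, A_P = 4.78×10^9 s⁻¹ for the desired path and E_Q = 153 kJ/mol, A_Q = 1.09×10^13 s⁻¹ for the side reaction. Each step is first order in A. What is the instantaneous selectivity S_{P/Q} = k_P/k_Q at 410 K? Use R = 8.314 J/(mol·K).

0.672

With equal orders, S_{P/Q} = k_P/k_Q = (A_P/A_Q)·exp[(E_Q−E_P)/(RT)].
(E_Q−E_P)/(RT) = (153−128)×10³/(8.314×410) = 25000/3409 = 7.334.
k_P/k_Q = (4.78×10^9/1.09×10^13)·exp(7.334) = 4.385×10^-4 × 1532 = 0.672.
Since E_P < E_Q, lowering the temperature improves selectivity toward P.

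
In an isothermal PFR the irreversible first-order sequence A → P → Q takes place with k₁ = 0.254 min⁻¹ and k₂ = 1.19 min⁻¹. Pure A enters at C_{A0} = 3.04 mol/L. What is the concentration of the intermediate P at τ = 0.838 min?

The intermediate concentration in a first-order A→B→C sequence is C_P = k₁C_{A0}(e^(−k₁τ) − e^(−k₂τ))/(k₂−k₁).
e^(−k₁τ) = e^(−0.254×0.838) = e^(−0.2129) = 0.8083; e^(−k₂τ) = e^(−0.9972) = 0.3689.
C_P = 0.254×3.04/(1.19−0.254) × (0.8083−0.3689) = 0.8250×0.4394 = 0.3625 mol/L.

0.362 mol/L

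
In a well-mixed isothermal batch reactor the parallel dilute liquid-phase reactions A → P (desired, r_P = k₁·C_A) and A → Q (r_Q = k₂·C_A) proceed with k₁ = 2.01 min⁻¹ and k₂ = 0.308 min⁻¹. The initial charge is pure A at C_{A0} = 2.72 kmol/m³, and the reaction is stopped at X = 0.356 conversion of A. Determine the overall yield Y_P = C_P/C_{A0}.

0.309

C_A = C_{A0}(1−X) = 1.752 kmol/m³.
Both paths are first order in A, so the instantaneous fraction to P is constant: dC_P/d(−C_A) = k₁/(k₁+k₂) = 0.8671.
C_P = 0.8671·(C_{A0}−C_A) = 0.8671×0.9683 = 0.840 kmol/m³.
Y_P = C_P/C_{A0} = 0.8397/2.72 = 0.309.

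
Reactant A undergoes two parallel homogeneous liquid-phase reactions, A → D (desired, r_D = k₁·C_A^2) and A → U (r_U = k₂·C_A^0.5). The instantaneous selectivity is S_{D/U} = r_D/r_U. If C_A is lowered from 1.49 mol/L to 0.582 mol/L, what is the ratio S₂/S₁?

0.244

S_{D/U} = (k₁/k₂)·C_A^1.5, so S₂/S₁ = (C_{A,2}/C_{A,1})^1.5.
= (0.582/1.49)^1.5 = (0.3906)^1.5 = 0.244.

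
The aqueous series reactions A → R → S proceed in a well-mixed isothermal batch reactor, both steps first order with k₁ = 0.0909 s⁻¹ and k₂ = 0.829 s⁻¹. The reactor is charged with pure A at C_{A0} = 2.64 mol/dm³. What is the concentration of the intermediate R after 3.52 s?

0.219 mol/dm³

For first-order series with pure A initially, C_R(t) = k₁C_{A0}/(k₂−k₁)·(e^(−k₁t) − e^(−k₂t)).
e^(−k₁t) = e^(−0.0909×3.52) = e^(−0.3200) = 0.7262; e^(−k₂t) = e^(−2.918) = 0.05404.
C_R = 0.0909×2.64/(0.829−0.0909) × (0.7262−0.05404) = 0.3251×0.6721 = 0.2185 mol/dm³.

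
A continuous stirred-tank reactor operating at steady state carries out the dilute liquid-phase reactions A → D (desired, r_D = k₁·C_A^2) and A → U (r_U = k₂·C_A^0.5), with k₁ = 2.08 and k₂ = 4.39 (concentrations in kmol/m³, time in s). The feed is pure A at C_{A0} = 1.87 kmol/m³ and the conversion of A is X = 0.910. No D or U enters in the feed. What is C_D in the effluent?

0.0539 kmol/m³

Exit C_A = C_{A0}(1−X) = 1.87×0.0900 = 0.1683 kmol/m³.
Rates in a CSTR are evaluated at the outlet concentration: r_D = 2.08×0.1683^2 = 0.05892, r_U = 4.39×0.1683^0.5 = 1.801.
Fraction of consumed A going to D: r_D/(r_D+r_U) = 0.03168.
C_D = 0.03168·C_{A0}·X = 0.03168×1.87×0.910 = 0.0539 kmol/m³.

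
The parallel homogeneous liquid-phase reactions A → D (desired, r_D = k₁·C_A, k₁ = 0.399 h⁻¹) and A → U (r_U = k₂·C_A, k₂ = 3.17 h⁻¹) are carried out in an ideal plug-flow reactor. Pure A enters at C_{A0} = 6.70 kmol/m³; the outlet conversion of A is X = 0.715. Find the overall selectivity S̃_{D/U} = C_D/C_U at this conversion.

0.126

C_A = C_{A0}(1−X) = 1.910 kmol/m³.
Both paths are first order in A, so the instantaneous fraction to D is constant: dC_D/d(−C_A) = k₁/(k₁+k₂) = 0.1118.
C_D = 0.1118·(C_{A0}−C_A) = 0.1118×4.790 = 0.536 kmol/m³.
C_U = (C_{A0}−C_A)−C_D = 4.255 kmol/m³; S̃_{D/U} = 0.5356/4.255 = 0.126.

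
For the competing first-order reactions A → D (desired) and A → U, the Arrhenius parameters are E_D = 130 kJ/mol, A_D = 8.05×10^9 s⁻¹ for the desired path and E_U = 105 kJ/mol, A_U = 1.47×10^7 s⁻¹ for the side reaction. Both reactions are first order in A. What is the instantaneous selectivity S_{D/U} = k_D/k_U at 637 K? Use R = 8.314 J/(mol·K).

k_D/k_U = (A_D/A_U)·exp[−(E_D−E_U)/(RT)] = (A_D/A_U)·exp[(E_U−E_D)/(RT)].
(E_U−E_D)/(RT) = (105−130)×10³/(8.314×637) = -25000/5296 = -4.721.
k_D/k_U = (8.05×10^9/1.47×10^7)·exp(-4.721) = 547.6 × 0.008910 = 4.88.

4.88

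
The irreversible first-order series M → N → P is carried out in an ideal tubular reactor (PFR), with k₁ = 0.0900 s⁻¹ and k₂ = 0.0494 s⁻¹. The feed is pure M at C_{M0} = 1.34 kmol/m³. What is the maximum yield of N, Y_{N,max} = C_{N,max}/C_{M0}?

0.482

At the optimum, C_{N,max}/C_{M0} = (k₁/k₂)^[k₂/(k₂−k₁)].
= (0.0900/0.0494)^(0.0494/(0.0494−0.0900)) = (1.822)^(-1.217) = 0.4820.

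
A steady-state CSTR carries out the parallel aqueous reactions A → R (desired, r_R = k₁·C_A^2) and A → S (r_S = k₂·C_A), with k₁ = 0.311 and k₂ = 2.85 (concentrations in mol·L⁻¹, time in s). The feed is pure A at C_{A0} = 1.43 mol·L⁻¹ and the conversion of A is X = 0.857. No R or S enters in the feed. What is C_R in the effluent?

Exit C_A = C_{A0}(1−X) = 1.43×0.143 = 0.2045 mol·L⁻¹.
A CSTR operates uniformly at the exit composition, giving r_R = 0.01300 and r_S = 0.5828 (each k·C_A^n at C_A = 0.2045).
Fraction of consumed A going to R: r_R/(r_R+r_S) = 0.02183.
C_R = 0.02183·C_{A0}·X = 0.02183×1.43×0.857 = 0.0267 mol·L⁻¹.

0.0267 mol·L⁻¹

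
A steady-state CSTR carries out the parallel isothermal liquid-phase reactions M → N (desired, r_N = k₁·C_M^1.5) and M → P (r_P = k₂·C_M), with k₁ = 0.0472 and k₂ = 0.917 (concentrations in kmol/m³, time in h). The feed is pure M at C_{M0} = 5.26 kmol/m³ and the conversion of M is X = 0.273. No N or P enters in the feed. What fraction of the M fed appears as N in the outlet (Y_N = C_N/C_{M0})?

0.0250

Exit C_M = C_{M0}(1−X) = 5.26×0.727 = 3.824 kmol/m³.
A CSTR operates uniformly at the exit composition, giving r_N = 0.3530 and r_P = 3.507 (each k·C_M^n at C_M = 3.824).
Fraction of consumed M going to N: r_N/(r_N+r_P) = 0.09145.
C_N = 0.09145·C_{M0}·X = 0.09145×5.26×0.273 = 0.131 kmol/m³; Y_N = C_N/C_{M0} = 0.0250.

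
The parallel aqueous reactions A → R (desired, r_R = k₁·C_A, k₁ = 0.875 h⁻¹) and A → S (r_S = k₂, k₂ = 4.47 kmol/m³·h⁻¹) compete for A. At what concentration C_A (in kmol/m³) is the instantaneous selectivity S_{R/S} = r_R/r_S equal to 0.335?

1.71 kmol/m³

S_{R/S} = (k₁/k₂)·C_A ⇒ C_A = S·k₂/k₁.
= 0.335×4.47/0.875 = 1.71 kmol/m³.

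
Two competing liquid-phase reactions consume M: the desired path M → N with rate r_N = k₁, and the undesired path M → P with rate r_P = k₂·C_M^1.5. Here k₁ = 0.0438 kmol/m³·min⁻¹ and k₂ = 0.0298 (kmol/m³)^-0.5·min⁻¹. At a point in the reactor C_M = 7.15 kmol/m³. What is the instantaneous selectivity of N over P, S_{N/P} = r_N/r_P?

S_{N/P} = r_N/r_P = (k₁)/(k₂·C_M^1.5) = (k₁/k₂)·C_M^-1.5.
= (0.0438) / (0.0298×7.150^1.5) = 0.04380/0.5697 = 0.0769.
The undesired path is higher order in M, so low C_M (CSTR or dilute feed) favours N.

0.0769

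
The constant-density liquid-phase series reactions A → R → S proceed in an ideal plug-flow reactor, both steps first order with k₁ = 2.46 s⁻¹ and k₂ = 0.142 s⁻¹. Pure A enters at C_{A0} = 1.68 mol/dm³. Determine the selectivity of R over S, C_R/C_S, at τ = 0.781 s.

13.4

The intermediate concentration in a first-order A→B→C sequence is C_R = k₁C_{A0}(e^(−k₁τ) − e^(−k₂τ))/(k₂−k₁).
e^(−k₁τ) = e^(−2.46×0.781) = e^(−1.921) = 0.1464; e^(−k₂τ) = e^(−0.1109) = 0.8950.
C_R = 2.46×1.68/(0.142−2.46) × (0.1464−0.8950) = (-1.783)×(-0.7486) = 1.335 mol/dm³.
C_A = C_{A0}e^(−k₁τ) = 0.2460 mol/dm³, so C_S = C_{A0}−C_A−C_R = 0.09931 mol/dm³; C_R/C_S = 13.4.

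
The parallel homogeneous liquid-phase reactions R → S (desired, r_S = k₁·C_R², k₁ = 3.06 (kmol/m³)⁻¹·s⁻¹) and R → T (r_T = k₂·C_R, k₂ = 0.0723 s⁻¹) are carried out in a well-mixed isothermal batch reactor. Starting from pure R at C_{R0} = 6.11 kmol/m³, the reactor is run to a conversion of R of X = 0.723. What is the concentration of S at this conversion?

4.39 kmol/m³

C_R = C_{R0}(1−X) = 1.692 kmol/m³.
Along a PFR/batch, dC_T/dC_R = −r_T/(r_S+r_T) = −k₂/(k₂+k₁·C_R).
Integrating from C_{R0} to C_R: C_T = (0.0723/3.06)·ln[(0.0723+3.06·6.11)/(0.0723+3.06·1.69)] = 0.02363·ln(18.77/5.251) = 0.03010 kmol/m³.
Then C_S = (C_{R0}−C_R) − C_T = 4.418 − 0.03010 = 4.387 kmol/m³.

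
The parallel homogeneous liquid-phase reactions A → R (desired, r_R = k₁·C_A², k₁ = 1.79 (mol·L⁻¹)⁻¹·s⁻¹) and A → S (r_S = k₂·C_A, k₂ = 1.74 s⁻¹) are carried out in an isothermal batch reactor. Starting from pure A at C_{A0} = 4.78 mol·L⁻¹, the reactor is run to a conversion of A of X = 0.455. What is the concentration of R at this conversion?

C_A = C_{A0}(1−X) = 2.605 mol·L⁻¹.
Along a PFR/batch, dC_S/dC_A = −r_S/(r_R+r_S) = −k₂/(k₂+k₁·C_A).
Integrating from C_{A0} to C_A: C_S = (1.74/1.79)·ln[(1.74+1.79·4.78)/(1.74+1.79·2.61)] = 0.9721·ln(10.30/6.403) = 0.4617 mol·L⁻¹.
Then C_R = (C_{A0}−C_A) − C_S = 2.175 − 0.4617 = 1.713 mol·L⁻¹.

1.71 mol·L⁻¹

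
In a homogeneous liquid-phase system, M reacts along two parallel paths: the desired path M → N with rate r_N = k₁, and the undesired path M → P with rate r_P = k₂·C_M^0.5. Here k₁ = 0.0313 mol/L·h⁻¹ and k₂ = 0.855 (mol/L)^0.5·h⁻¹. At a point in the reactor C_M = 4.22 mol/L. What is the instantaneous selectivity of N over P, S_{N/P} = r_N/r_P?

0.0178

S_{N/P} = r_N/r_P = (k₁)/(k₂·C_M^0.5) = (k₁/k₂)·C_M^-0.5.
= (0.0313) / (0.855×4.220^0.5) = 0.03130/1.756 = 0.0178.
The undesired path is higher order in M, so low C_M (CSTR or dilute feed) favours N.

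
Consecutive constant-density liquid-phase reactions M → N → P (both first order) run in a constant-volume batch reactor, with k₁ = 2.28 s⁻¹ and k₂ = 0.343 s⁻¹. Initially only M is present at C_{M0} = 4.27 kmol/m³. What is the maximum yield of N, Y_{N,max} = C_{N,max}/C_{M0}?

0.715

For a first-order series the maximum intermediate yield is C_{N,max}/C_{M0} = (k₁/k₂)^[k₂/(k₂−k₁)].
= (2.28/0.343)^(0.343/(0.343−2.28)) = (6.647)^(-0.1771) = 0.7150.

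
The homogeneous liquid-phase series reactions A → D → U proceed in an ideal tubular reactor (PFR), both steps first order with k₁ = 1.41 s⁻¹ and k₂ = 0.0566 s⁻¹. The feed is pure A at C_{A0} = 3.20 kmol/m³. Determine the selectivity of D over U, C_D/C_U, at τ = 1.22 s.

For first-order series with pure A initially, C_D(τ) = k₁C_{A0}/(k₂−k₁)·(e^(−k₁τ) − e^(−k₂τ)).
e^(−k₁τ) = e^(−1.41×1.22) = e^(−1.720) = 0.1790; e^(−k₂τ) = e^(−0.06905) = 0.9333.
C_D = 1.41×3.20/(0.0566−1.41) × (0.1790−0.9333) = (-3.334)×(-0.7542) = 2.515 kmol/m³.
C_A = C_{A0}e^(−k₁τ) = 0.5729 kmol/m³, so C_U = C_{A0}−C_A−C_D = 0.1126 kmol/m³; C_D/C_U = 22.3.

22.3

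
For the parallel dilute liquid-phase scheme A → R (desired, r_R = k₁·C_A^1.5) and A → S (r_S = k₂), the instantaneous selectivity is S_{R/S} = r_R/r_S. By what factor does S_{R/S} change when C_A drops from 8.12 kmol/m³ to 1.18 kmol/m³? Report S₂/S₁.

S_{R/S} = (k₁/k₂)·C_A^1.5, so S₂/S₁ = (C_{A,2}/C_{A,1})^1.5.
= (1.18/8.12)^1.5 = (0.1453)^1.5 = 0.0554.
Selectivity toward R falls as C_A falls — high-concentration operation is favoured.

0.0554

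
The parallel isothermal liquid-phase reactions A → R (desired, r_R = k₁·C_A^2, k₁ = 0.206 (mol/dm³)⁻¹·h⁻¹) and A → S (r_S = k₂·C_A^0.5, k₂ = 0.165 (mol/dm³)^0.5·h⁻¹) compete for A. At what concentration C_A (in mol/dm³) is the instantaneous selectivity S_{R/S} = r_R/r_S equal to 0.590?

S_{R/S} = (k₁/k₂)·C_A^1.5 ⇒ C_A = (S·k₂/k₁)^(1/1.5).
= (0.590×0.165/0.206)^(0.6667) = (0.4726)^(0.6667) = 0.607 mol/dm³.

0.607 mol/dm³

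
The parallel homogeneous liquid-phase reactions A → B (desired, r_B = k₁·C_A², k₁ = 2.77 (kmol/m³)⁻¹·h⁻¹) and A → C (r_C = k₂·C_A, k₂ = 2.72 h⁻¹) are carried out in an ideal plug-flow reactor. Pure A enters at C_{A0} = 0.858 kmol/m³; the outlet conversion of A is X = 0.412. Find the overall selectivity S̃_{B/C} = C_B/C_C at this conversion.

C_A = C_{A0}(1−X) = 0.5045 kmol/m³.
Along a PFR/batch, dC_C/dC_A = −r_C/(r_B+r_C) = −k₂/(k₂+k₁·C_A).
Integrating from C_{A0} to C_A: C_C = (2.72/2.77)·ln[(2.72+2.77·0.858)/(2.72+2.77·0.505)] = 0.9819·ln(5.097/4.117) = 0.2095 kmol/m³.
Then C_B = (C_{A0}−C_A) − C_C = 0.3535 − 0.2095 = 0.1440 kmol/m³.
S̃_{B/C} = C_B/C_C = 0.1440/0.2095 = 0.687.

0.687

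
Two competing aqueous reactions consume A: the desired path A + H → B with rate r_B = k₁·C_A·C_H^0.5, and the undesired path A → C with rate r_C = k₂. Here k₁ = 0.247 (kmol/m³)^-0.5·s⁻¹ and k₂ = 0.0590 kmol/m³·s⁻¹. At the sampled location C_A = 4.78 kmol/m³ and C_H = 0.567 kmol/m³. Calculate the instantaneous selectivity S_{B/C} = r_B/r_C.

S_{B/C} = r_B/r_C = (k₁·C_A·C_H^0.5)/(k₂) = (k₁/k₂)·C_A·C_H^0.5.
= (0.247×4.780×0.5670^0.5) / (0.0590) = 0.8890/0.05900 = 15.1.
Since the desired path is higher order in A, keeping C_A high (PFR or concentrated feed) favours B.

15.1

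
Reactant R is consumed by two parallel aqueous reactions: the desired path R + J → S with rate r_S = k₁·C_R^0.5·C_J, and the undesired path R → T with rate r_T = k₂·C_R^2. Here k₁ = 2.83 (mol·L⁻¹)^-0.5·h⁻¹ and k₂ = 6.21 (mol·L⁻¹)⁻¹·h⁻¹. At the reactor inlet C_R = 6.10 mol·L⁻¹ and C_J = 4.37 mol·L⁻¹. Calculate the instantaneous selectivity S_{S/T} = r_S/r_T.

S_{S/T} = r_S/r_T = (k₁·C_R^0.5·C_J)/(k₂·C_R^2) = (k₁/k₂)·C_R^-1.5·C_J.
= (2.83×6.100^0.5×4.370) / (6.21×6.100^2) = 30.54/231.1 = 0.132.
The undesired path is higher order in R, so low C_R (CSTR or dilute feed) favours S.

0.132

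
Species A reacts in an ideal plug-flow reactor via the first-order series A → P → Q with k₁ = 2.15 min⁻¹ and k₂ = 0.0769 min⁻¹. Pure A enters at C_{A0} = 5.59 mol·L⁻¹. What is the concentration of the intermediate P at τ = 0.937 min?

For first-order series with pure A initially, C_P(τ) = k₁C_{A0}/(k₂−k₁)·(e^(−k₁τ) − e^(−k₂τ)).
e^(−k₁τ) = e^(−2.15×0.937) = e^(−2.015) = 0.1334; e^(−k₂τ) = e^(−0.07206) = 0.9305.
C_P = 2.15×5.59/(0.0769−2.15) × (0.1334−0.9305) = (-5.797)×(-0.7971) = 4.621 mol·L⁻¹.

4.62 mol·L⁻¹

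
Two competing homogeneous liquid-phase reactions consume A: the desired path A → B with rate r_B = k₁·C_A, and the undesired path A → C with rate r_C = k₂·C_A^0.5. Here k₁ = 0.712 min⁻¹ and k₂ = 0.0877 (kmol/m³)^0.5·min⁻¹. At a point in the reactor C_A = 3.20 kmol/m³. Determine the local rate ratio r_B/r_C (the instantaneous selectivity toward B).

14.5

S_{B/C} = r_B/r_C = (k₁·C_A)/(k₂·C_A^0.5) = (k₁/k₂)·C_A^0.5.
= (0.712×3.200) / (0.0877×3.200^0.5) = 2.278/0.1569 = 14.5.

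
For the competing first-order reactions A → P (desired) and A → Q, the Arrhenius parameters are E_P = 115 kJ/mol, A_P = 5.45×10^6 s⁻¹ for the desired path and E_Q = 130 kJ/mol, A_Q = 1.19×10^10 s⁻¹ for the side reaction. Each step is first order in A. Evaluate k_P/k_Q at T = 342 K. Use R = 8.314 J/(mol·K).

0.0895

Since both paths have the same order in A, the concentration cancels and S_{P/Q} = k_P/k_Q = (A_P/A_Q)·exp[(E_Q−E_P)/(RT)].
(E_Q−E_P)/(RT) = (130−115)×10³/(8.314×342) = 15000/2843 = 5.275.
k_P/k_Q = (5.45×10^6/1.19×10^10)·exp(5.275) = 4.580×10^-4 × 195.5 = 0.0895.
Since E_P < E_Q, lowering the temperature improves selectivity toward P.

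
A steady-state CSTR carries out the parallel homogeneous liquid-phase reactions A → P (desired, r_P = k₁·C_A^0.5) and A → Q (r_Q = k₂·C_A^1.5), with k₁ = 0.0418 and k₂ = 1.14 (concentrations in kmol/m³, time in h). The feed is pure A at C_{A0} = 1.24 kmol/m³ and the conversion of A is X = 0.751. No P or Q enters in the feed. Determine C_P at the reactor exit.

0.0989 kmol/m³

Exit C_A = C_{A0}(1−X) = 1.24×0.249 = 0.3088 kmol/m³.
A CSTR operates uniformly at the exit composition, giving r_P = 0.02323 and r_Q = 0.1956 (each k·C_A^n at C_A = 0.3088).
Fraction of consumed A going to P: r_P/(r_P+r_Q) = 0.1061.
C_P = 0.1061·C_{A0}·X = 0.1061×1.24×0.751 = 0.0989 kmol/m³.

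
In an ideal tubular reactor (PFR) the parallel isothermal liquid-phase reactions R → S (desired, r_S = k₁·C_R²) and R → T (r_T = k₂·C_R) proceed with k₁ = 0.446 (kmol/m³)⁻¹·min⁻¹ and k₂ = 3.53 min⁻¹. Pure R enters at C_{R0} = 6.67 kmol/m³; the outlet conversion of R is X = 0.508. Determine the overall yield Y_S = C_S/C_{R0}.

0.194

C_R = C_{R0}(1−X) = 3.282 kmol/m³.
Along a PFR/batch, dC_T/dC_R = −r_T/(r_S+r_T) = −k₂/(k₂+k₁·C_R).
Integrating from C_{R0} to C_R: C_T = (3.53/0.446)·ln[(3.53+0.446·6.67)/(3.53+0.446·3.28)] = 7.915·ln(6.505/4.994) = 2.093 kmol/m³.
Then C_S = (C_{R0}−C_R) − C_T = 3.388 − 2.093 = 1.296 kmol/m³.
Y_S = C_S/C_{R0} = 1.296/6.67 = 0.194.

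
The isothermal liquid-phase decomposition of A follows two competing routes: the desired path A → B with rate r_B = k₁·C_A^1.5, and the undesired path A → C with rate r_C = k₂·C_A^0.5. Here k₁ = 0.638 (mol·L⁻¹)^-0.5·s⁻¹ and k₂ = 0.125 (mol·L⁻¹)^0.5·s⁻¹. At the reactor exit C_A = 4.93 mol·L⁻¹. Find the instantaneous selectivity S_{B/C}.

S_{B/C} = r_B/r_C = (k₁·C_A^1.5)/(k₂·C_A^0.5) = (k₁/k₂)·C_A.
= (0.638×4.930^1.5) / (0.125×4.930^0.5) = 6.984/0.2775 = 25.2.
Since the desired path is higher order in A, keeping C_A high (PFR or concentrated feed) favours B.

25.2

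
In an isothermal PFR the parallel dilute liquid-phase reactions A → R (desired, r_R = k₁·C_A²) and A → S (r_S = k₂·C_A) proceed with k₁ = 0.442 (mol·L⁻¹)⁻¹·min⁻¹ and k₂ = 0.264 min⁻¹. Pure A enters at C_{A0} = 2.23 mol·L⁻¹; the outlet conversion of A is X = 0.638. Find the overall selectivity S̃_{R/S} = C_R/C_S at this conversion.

C_A = C_{A0}(1−X) = 0.8073 mol·L⁻¹.
Along a PFR/batch, dC_S/dC_A = −r_S/(r_R+r_S) = −k₂/(k₂+k₁·C_A).
Integrating from C_{A0} to C_A: C_S = (0.264/0.442)·ln[(0.264+0.442·2.23)/(0.264+0.442·0.807)] = 0.5973·ln(1.250/0.6208) = 0.4179 mol·L⁻¹.
Then C_R = (C_{A0}−C_A) − C_S = 1.423 − 0.4179 = 1.005 mol·L⁻¹.
S̃_{R/S} = C_R/C_S = 1.005/0.4179 = 2.40.

2.40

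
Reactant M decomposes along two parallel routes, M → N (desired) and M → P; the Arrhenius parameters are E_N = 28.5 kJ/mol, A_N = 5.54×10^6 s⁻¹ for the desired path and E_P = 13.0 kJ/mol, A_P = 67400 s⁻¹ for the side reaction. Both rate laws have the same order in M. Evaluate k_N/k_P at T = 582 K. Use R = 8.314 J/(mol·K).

3.34

k_N/k_P = (A_N/A_P)·exp[−(E_N−E_P)/(RT)] = (A_N/A_P)·exp[(E_P−E_N)/(RT)].
(E_P−E_N)/(RT) = (13.0−28.5)×10³/(8.314×582) = -15500/4839 = -3.203.
k_N/k_P = (5.54×10^6/67400)·exp(-3.203) = 82.20 × 0.04063 = 3.34.
Since E_N > E_P, raising the temperature improves selectivity toward N.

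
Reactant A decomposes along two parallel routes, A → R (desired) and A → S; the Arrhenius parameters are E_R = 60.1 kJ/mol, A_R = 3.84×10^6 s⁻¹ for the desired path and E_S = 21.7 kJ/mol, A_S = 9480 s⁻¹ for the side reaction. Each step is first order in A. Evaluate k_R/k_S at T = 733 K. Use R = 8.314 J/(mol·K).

0.743

k_R/k_S = (A_R/A_S)·exp[−(E_R−E_S)/(RT)] = (A_R/A_S)·exp[(E_S−E_R)/(RT)].
(E_S−E_R)/(RT) = (21.7−60.1)×10³/(8.314×733) = -38400/6094 = -6.301.
k_R/k_S = (3.84×10^6/9480)·exp(-6.301) = 405.1 × 0.001834 = 0.743.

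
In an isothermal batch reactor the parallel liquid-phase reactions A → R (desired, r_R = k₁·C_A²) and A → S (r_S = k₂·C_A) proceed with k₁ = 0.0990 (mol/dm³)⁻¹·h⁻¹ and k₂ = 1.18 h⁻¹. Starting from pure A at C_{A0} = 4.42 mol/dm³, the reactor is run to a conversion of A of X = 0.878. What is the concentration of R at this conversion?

0.649 mol/dm³

C_A = C_{A0}(1−X) = 0.5392 mol/dm³.
Along a PFR/batch, dC_S/dC_A = −r_S/(r_R+r_S) = −k₂/(k₂+k₁·C_A).
Integrating from C_{A0} to C_A: C_S = (1.18/0.0990)·ln[(1.18+0.0990·4.42)/(1.18+0.0990·0.539)] = 11.92·ln(1.618/1.233) = 3.232 mol/dm³.
Then C_R = (C_{A0}−C_A) − C_S = 3.881 − 3.232 = 0.6486 mol/dm³.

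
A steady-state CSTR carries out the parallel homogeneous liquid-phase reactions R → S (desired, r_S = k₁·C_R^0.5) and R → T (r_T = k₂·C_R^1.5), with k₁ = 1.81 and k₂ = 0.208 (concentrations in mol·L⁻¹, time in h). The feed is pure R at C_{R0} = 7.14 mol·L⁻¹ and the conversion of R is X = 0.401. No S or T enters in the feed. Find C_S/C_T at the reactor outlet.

2.03

Exit C_R = C_{R0}(1−X) = 7.14×0.599 = 4.277 mol·L⁻¹.
A CSTR operates uniformly at the exit composition, giving r_S = 3.743 and r_T = 1.840 (each k·C_R^n at C_R = 4.277).
Overall selectivity = C_S/C_T = r_Sτ/(r_Tτ) = r_S/r_T = 2.03.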